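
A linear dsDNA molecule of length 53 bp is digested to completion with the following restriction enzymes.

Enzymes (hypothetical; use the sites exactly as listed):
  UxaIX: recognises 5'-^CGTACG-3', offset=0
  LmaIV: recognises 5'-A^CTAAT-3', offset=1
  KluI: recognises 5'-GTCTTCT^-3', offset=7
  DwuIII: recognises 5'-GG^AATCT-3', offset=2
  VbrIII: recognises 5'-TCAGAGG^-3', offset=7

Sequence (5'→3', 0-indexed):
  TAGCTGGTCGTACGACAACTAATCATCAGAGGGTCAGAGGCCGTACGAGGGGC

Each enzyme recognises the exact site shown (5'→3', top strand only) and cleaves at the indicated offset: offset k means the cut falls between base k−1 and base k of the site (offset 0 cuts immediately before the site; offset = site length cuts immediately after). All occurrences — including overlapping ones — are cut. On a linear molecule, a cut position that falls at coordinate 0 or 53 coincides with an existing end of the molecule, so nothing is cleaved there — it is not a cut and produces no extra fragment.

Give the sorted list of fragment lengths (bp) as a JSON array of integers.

Per-enzyme occurrences:
  UxaIX CGTACG/0: at [8, 41] ⇒ [8, 41]
  LmaIV ACTAAT/1: at [17] ⇒ [18]
  KluI (GTCTTCT, off=7): no sites
  DwuIII (GGAATCT, off=2): no sites
  VbrIII TCAGAGG/7: at [25, 33] ⇒ [32, 40]

Pooled cuts: [8, 18, 32, 40, 41]

Fragments:
  [0,8): 8 bp
  [8,18): 10 bp
  [18,32): 14 bp
  [32,40): 8 bp
  [40,41): 1 bp
  [41,53): 12 bp

[1,8,8,10,12,14]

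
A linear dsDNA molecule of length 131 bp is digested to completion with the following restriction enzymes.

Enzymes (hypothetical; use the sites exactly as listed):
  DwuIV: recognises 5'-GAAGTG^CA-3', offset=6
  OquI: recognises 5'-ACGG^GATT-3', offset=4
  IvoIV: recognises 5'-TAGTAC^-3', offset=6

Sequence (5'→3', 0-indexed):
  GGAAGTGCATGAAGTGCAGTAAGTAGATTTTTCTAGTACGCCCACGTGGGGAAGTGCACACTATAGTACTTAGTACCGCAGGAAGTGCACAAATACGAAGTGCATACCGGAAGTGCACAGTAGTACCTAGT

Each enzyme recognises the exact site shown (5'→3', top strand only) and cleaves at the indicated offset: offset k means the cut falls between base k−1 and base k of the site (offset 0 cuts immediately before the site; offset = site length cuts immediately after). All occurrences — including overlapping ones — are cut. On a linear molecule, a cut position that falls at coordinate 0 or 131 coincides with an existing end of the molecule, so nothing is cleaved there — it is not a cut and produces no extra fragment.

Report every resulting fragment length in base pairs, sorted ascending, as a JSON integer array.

[5,7,7,9,11,11,13,13,15,17,23]

Scan for sites:
  DwuIV (GAAGTGCA, off=6): starts [1, 10, 50, 81, 96, 109] → cuts [7, 16, 56, 87, 102, 115]
  OquI (ACGGGATT, off=4): no sites
  IvoIV (TAGTAC, off=6): starts [33, 63, 70, 120] → cuts [39, 69, 76, 126]

All cut coordinates (distinct, sorted): [7, 16, 39, 56, 69, 76, 87, 102, 115, 126]

Fragment lengths:
  [0,7): 7 bp
  [7,16): 9 bp
  [16,39): 23 bp
  [39,56): 17 bp
  [56,69): 13 bp
  [69,76): 7 bp
  [76,87): 11 bp
  [87,102): 15 bp
  [102,115): 13 bp
  [115,126): 11 bp
  [126,131): 5 bp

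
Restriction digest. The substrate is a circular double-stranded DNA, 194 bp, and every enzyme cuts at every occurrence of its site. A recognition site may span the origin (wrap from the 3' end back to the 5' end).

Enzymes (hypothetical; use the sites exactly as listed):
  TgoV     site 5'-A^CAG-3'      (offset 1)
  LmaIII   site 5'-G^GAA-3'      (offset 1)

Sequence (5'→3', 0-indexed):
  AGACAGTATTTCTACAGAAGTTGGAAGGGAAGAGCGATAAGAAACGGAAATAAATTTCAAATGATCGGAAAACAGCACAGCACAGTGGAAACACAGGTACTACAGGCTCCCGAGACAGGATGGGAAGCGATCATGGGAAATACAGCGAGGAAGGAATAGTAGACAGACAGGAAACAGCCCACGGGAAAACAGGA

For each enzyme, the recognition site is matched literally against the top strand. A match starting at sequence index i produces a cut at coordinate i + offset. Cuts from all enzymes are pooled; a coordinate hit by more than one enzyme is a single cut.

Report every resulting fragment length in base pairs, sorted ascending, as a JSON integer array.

Per-enzyme occurrences:
  TgoV (ACAG, off=1): starts [2, 13, 71, 76, 81, 92, 101, 114, 141, 162, 166, 173, 188] → cuts [3, 14, 72, 77, 82, 93, 102, 115, 142, 163, 167, 174, 189]
  LmaIII (GGAA, off=1): starts [22, 27, 45, 66, 86, 122, 135, 148, 152, 169, 183, 191] → cuts [23, 28, 46, 67, 87, 123, 136, 149, 153, 170, 184, 192]

Pooled cuts: [3, 14, 23, 28, 46, 67, 72, 77, 82, 87, 93, 102, 115, 123, 136, 142, 149, 153, 163, 167, 170, 174, 184, 189, 192]

Fragment lengths:
  3→14: 11 bp
  14→23: 9 bp
  23→28: 5 bp
  28→46: 18 bp
  46→67: 21 bp
  67→72: 5 bp
  72→77: 5 bp
  77→82: 5 bp
  82→87: 5 bp
  87→93: 6 bp
  93→102: 9 bp
  102→115: 13 bp
  115→123: 8 bp
  123→136: 13 bp
  136→142: 6 bp
  142→149: 7 bp
  149→153: 4 bp
  153→163: 10 bp
  163→167: 4 bp
  167→170: 3 bp
  170→174: 4 bp
  174→184: 10 bp
  184→189: 5 bp
  189→192: 3 bp
  192→3 (wrap): 194-192+3 = 5 bp

[3,3,4,4,4,5,5,5,5,5,5,5,6,6,7,8,9,9,10,10,11,13,13,18,21]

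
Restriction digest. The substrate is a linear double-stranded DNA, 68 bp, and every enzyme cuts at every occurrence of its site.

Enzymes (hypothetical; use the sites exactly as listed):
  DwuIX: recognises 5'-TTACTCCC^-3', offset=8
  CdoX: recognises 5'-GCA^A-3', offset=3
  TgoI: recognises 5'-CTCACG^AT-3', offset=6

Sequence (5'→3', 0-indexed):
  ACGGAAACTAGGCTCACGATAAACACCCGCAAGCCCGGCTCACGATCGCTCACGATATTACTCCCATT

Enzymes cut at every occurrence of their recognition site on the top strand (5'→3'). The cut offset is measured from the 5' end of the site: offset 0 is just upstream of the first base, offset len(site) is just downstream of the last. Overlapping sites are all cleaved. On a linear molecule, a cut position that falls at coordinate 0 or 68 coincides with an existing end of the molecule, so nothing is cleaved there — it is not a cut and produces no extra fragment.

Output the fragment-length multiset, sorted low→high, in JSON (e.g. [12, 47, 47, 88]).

[3,10,11,13,13,18]

Per-enzyme occurrences:
  DwuIX TTACTCCC/8: at [57] ⇒ [65]
  CdoX GCAA/3: at [28] ⇒ [31]
  TgoI CTCACGAT/6: at [12, 38, 48] ⇒ [18, 44, 54]

Pooled cuts: [18, 31, 44, 54, 65]

Fragments:
  [0,18): 18 bp
  [18,31): 13 bp
  [31,44): 13 bp
  [44,54): 10 bp
  [54,65): 11 bp
  [65,68): 3 bp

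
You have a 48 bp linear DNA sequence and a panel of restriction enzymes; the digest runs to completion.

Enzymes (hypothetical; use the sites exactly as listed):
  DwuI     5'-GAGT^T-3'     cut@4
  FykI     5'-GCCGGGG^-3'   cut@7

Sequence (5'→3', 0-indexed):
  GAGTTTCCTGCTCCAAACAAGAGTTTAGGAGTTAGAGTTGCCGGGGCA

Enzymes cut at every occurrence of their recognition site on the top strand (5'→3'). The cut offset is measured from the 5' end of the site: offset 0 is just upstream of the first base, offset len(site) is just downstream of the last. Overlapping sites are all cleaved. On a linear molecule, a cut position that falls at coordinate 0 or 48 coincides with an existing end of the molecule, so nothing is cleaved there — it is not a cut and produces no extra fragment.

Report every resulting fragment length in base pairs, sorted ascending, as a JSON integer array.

Site scan:
  DwuI GAGTT/4: at [0, 20, 28, 34] ⇒ [4, 24, 32, 38]
  FykI GCCGGGG/7: at [39] ⇒ [46]

Pooled cuts: [4, 24, 32, 38, 46]

Fragments:
  [0,4): 4 bp
  [4,24): 20 bp
  [24,32): 8 bp
  [32,38): 6 bp
  [38,46): 8 bp
  [46,48): 2 bp

[2,4,6,8,8,20]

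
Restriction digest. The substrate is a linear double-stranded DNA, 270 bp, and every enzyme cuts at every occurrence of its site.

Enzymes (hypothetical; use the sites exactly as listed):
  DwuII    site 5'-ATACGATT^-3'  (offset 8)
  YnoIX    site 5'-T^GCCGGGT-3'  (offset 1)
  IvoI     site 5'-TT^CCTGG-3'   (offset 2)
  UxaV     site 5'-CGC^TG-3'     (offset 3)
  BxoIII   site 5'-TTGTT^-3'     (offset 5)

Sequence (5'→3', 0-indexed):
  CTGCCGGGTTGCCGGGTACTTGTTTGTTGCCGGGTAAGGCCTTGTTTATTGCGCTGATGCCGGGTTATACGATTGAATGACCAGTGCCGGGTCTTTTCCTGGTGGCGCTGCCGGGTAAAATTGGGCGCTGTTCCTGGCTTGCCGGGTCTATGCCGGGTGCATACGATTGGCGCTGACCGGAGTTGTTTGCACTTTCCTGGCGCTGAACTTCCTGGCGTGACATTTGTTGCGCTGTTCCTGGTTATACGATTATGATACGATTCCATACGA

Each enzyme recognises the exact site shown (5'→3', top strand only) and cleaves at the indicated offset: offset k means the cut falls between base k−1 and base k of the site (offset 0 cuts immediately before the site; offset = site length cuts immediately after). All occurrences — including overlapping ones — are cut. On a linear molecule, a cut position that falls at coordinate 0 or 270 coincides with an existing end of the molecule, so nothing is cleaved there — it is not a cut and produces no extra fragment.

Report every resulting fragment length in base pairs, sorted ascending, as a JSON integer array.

Per-enzyme occurrences:
  DwuII (ATACGATT, off=8): starts [66, 160, 243, 254] → cuts [74, 168, 251, 262]
  YnoIX (TGCCGGGT, off=1): starts [1, 9, 27, 57, 84, 108, 139, 150] → cuts [2, 10, 28, 58, 85, 109, 140, 151]
  IvoI (TTCCTGG, off=2): starts [95, 130, 193, 208, 234] → cuts [97, 132, 195, 210, 236]
  UxaV (CGCTG, off=3): starts [51, 105, 125, 170, 200, 229] → cuts [54, 108, 128, 173, 203, 232]
  BxoIII (TTGTT, off=5): starts [19, 23, 41, 182, 223] → cuts [24, 28, 46, 187, 228]

All cut coordinates (distinct, sorted): [2, 10, 24, 28, 46, 54, 58, 74, 85, 97, 108, 109, 128, 132, 140, 151, 168, 173, 187, 195, 203, 210, 228, 232, 236, 251, 262]

Fragments:
  [0,2): 2 bp
  [2,10): 8 bp
  [10,24): 14 bp
  [24,28): 4 bp
  [28,46): 18 bp
  [46,54): 8 bp
  [54,58): 4 bp
  [58,74): 16 bp
  [74,85): 11 bp
  [85,97): 12 bp
  [97,108): 11 bp
  [108,109): 1 bp
  [109,128): 19 bp
  [128,132): 4 bp
  [132,140): 8 bp
  [140,151): 11 bp
  [151,168): 17 bp
  [168,173): 5 bp
  [173,187): 14 bp
  [187,195): 8 bp
  [195,203): 8 bp
  [203,210): 7 bp
  [210,228): 18 bp
  [228,232): 4 bp
  [232,236): 4 bp
  [236,251): 15 bp
  [251,262): 11 bp
  [262,270): 8 bp

[1,2,4,4,4,4,4,5,7,8,8,8,8,8,8,11,11,11,11,12,14,14,15,16,17,18,18,19]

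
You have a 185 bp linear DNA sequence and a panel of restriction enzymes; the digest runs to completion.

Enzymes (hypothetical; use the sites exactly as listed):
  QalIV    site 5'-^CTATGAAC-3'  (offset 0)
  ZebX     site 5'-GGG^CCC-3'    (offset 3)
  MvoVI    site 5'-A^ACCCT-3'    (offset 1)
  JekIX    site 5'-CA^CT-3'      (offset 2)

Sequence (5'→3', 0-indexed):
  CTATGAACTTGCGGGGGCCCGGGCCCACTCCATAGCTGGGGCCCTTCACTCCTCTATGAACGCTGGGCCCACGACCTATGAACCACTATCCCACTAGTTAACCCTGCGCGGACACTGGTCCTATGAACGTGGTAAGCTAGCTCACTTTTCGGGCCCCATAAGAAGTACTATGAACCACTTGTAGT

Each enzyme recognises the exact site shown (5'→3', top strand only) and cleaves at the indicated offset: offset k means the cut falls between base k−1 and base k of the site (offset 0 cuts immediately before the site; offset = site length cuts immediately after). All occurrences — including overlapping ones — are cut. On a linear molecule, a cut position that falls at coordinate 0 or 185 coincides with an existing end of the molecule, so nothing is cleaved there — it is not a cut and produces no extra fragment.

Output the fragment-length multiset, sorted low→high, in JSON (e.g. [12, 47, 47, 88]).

[4,5,6,6,7,7,8,8,8,9,10,10,14,14,14,14,17,24]

Per-enzyme occurrences:
  QalIV CTATGAAC/0: at [0, 53, 75, 120, 167] ⇒ [53, 75, 120, 167] (position 0 is a terminus of the linear molecule — no cut)
  ZebX GGGCCC/3: at [14, 20, 38, 64, 150] ⇒ [17, 23, 41, 67, 153]
  MvoVI AACCCT/1: at [99] ⇒ [100]
  JekIX CACT/2: at [25, 46, 83, 91, 112, 142, 175] ⇒ [27, 48, 85, 93, 114, 144, 177]

Pooled cuts: [17, 23, 27, 41, 48, 53, 67, 75, 85, 93, 100, 114, 120, 144, 153, 167, 177]

Fragments:
  [0,17): 17 bp
  [17,23): 6 bp
  [23,27): 4 bp
  [27,41): 14 bp
  [41,48): 7 bp
  [48,53): 5 bp
  [53,67): 14 bp
  [67,75): 8 bp
  [75,85): 10 bp
  [85,93): 8 bp
  [93,100): 7 bp
  [100,114): 14 bp
  [114,120): 6 bp
  [120,144): 24 bp
  [144,153): 9 bp
  [153,167): 14 bp
  [167,177): 10 bp
  [177,185): 8 bp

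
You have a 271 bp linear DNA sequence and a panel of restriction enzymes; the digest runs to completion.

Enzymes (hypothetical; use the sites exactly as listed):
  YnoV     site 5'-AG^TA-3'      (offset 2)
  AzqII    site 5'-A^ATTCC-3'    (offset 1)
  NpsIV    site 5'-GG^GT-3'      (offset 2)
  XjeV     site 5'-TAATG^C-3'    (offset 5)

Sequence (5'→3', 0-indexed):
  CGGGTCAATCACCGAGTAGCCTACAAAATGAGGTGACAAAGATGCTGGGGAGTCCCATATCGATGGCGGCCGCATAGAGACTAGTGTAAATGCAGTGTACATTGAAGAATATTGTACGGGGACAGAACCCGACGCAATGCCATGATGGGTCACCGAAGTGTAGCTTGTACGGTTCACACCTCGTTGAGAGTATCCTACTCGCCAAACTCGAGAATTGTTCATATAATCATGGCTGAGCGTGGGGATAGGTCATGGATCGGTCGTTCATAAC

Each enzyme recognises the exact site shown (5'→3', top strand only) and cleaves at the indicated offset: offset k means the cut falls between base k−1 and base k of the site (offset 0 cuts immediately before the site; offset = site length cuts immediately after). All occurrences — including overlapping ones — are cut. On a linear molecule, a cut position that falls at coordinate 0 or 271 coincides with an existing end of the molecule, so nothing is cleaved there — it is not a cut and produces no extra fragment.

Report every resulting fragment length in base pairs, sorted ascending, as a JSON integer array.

Per-enzyme occurrences:
  YnoV AGTA/2: at [14, 188] ⇒ [16, 190]
  AzqII (AATTCC, off=1): no sites
  NpsIV GGGT/2: at [1, 146] ⇒ [3, 148]
  XjeV (TAATGC, off=5): no sites

Pooled cuts: [3, 16, 148, 190]

Fragments:
  [0,3): 3 bp
  [3,16): 13 bp
  [16,148): 132 bp
  [148,190): 42 bp
  [190,271): 81 bp

[3,13,42,81,132]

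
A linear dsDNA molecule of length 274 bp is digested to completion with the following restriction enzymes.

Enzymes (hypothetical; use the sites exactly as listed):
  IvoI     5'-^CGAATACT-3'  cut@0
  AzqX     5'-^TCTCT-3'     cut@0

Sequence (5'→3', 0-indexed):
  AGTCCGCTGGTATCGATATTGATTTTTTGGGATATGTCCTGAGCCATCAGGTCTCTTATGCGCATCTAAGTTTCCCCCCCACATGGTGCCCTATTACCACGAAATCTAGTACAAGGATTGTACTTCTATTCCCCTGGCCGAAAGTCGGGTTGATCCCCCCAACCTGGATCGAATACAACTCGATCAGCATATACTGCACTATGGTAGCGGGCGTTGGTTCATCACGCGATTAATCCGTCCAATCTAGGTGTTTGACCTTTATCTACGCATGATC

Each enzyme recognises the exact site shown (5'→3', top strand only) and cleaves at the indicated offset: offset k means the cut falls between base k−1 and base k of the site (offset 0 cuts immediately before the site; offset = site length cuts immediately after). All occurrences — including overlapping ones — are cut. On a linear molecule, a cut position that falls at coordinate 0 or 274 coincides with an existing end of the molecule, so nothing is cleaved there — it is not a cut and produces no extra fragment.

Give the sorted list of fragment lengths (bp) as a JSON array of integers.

[51,223]

Per-enzyme occurrences:
  IvoI (CGAATACT, off=0): no sites
  AzqX TCTCT/0: at [51] ⇒ [51]

Pooled cuts: [51]

Fragment lengths:
  [0,51): 51 bp
  [51,274): 223 bp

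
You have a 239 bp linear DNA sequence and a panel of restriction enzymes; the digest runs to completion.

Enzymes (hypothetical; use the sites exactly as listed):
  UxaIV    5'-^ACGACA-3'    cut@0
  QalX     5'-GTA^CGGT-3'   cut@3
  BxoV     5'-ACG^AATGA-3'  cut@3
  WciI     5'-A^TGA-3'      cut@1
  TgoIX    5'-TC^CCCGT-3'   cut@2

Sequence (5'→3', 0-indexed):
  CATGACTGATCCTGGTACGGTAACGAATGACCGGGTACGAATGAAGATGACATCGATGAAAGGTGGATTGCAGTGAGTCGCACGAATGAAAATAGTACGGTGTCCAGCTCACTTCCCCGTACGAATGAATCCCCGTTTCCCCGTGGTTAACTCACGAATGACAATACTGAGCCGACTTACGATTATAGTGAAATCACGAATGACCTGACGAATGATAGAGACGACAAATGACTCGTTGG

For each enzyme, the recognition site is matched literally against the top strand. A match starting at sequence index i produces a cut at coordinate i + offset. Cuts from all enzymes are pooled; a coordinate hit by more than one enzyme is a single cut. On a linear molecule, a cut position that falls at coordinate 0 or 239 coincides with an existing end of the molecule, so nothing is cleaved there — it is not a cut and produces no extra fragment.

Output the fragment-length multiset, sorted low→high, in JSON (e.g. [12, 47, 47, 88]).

Site scan:
  UxaIV ACGACA/0: at [220] ⇒ [220]
  QalX GTACGGT/3: at [14, 94] ⇒ [17, 97]
  BxoV ACGAATGA/3: at [22, 36, 81, 120, 153, 195, 207] ⇒ [25, 39, 84, 123, 156, 198, 210]
  WciI ATGA/1: at [1, 26, 40, 46, 55, 85, 124, 157, 199, 211, 227] ⇒ [2, 27, 41, 47, 56, 86, 125, 158, 200, 212, 228]
  TgoIX TCCCCGT/2: at [113, 129, 137] ⇒ [115, 131, 139]

All cut coordinates (distinct, sorted): [2, 17, 25, 27, 39, 41, 47, 56, 84, 86, 97, 115, 123, 125, 131, 139, 156, 158, 198, 200, 210, 212, 220, 228]

Fragment lengths:
  [0,2): 2 bp
  [2,17): 15 bp
  [17,25): 8 bp
  [25,27): 2 bp
  [27,39): 12 bp
  [39,41): 2 bp
  [41,47): 6 bp
  [47,56): 9 bp
  [56,84): 28 bp
  [84,86): 2 bp
  [86,97): 11 bp
  [97,115): 18 bp
  [115,123): 8 bp
  [123,125): 2 bp
  [125,131): 6 bp
  [131,139): 8 bp
  [139,156): 17 bp
  [156,158): 2 bp
  [158,198): 40 bp
  [198,200): 2 bp
  [200,210): 10 bp
  [210,212): 2 bp
  [212,220): 8 bp
  [220,228): 8 bp
  [228,239): 11 bp

[2,2,2,2,2,2,2,2,6,6,8,8,8,8,8,9,10,11,11,12,15,17,18,28,40]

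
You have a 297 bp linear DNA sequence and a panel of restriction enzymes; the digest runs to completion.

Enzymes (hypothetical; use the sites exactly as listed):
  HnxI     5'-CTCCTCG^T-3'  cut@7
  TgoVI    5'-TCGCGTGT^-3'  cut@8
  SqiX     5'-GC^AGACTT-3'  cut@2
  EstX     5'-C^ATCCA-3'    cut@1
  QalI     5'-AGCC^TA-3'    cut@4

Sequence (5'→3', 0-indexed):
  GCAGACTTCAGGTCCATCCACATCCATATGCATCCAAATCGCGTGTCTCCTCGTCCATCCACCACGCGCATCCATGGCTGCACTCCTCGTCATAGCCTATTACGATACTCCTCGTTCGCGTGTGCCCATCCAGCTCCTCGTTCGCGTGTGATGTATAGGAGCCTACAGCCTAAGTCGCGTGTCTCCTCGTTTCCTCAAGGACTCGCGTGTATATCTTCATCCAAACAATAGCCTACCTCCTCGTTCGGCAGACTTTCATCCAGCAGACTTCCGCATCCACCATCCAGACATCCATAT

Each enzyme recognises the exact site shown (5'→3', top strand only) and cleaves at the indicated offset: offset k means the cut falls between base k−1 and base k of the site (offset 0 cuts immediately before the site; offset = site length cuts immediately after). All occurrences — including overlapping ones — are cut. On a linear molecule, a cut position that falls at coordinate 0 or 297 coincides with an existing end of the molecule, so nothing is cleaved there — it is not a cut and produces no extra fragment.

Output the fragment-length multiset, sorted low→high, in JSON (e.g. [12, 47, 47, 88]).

Scan for sites:
  HnxI (CTCCTCGT, off=7): starts [46, 82, 107, 133, 182, 236] → cuts [53, 89, 114, 140, 189, 243]
  TgoVI (TCGCGTGT, off=8): starts [38, 115, 141, 174, 202] → cuts [46, 123, 149, 182, 210]
  SqiX (GCAGACTT, off=2): starts [0, 247, 262] → cuts [2, 249, 264]
  EstX (CATCCA, off=1): starts [14, 20, 30, 55, 68, 126, 217, 256, 273, 280, 288] → cuts [15, 21, 31, 56, 69, 127, 218, 257, 274, 281, 289]
  QalI (AGCCTA, off=4): starts [93, 159, 166, 229] → cuts [97, 163, 170, 233]

All cut coordinates (distinct, sorted): [2, 15, 21, 31, 46, 53, 56, 69, 89, 97, 114, 123, 127, 140, 149, 163, 170, 182, 189, 210, 218, 233, 243, 249, 257, 264, 274, 281, 289]

Fragment lengths:
  [0,2): 2 bp
  [2,15): 13 bp
  [15,21): 6 bp
  [21,31): 10 bp
  [31,46): 15 bp
  [46,53): 7 bp
  [53,56): 3 bp
  [56,69): 13 bp
  [69,89): 20 bp
  [89,97): 8 bp
  [97,114): 17 bp
  [114,123): 9 bp
  [123,127): 4 bp
  [127,140): 13 bp
  [140,149): 9 bp
  [149,163): 14 bp
  [163,170): 7 bp
  [170,182): 12 bp
  [182,189): 7 bp
  [189,210): 21 bp
  [210,218): 8 bp
  [218,233): 15 bp
  [233,243): 10 bp
  [243,249): 6 bp
  [249,257): 8 bp
  [257,264): 7 bp
  [264,274): 10 bp
  [274,281): 7 bp
  [281,289): 8 bp
  [289,297): 8 bp

[2,3,4,6,6,7,7,7,7,7,8,8,8,8,8,9,9,10,10,10,12,13,13,13,14,15,15,17,20,21]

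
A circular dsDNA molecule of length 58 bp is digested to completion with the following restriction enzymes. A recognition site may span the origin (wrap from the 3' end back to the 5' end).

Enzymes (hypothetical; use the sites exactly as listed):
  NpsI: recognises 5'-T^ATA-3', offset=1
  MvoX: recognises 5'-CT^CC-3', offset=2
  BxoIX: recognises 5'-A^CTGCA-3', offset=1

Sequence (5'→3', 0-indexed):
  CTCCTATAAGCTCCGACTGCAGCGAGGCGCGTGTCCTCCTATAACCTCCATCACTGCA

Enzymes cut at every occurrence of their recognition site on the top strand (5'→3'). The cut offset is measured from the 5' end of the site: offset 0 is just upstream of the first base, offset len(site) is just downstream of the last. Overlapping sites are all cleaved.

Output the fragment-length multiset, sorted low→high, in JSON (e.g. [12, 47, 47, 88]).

[3,3,4,6,7,7,7,21]

Scan for sites:
  NpsI TATA/1: at [4, 39] ⇒ [5, 40]
  MvoX CTCC/2: at [0, 10, 35, 45] ⇒ [2, 12, 37, 47]
  BxoIX ACTGCA/1: at [15, 52] ⇒ [16, 53]

All cut coordinates (distinct, sorted): [2, 5, 12, 16, 37, 40, 47, 53]

Fragments:
  2→5: 3 bp
  5→12: 7 bp
  12→16: 4 bp
  16→37: 21 bp
  37→40: 3 bp
  40→47: 7 bp
  47→53: 6 bp
  53→2 (wrap): 58-53+2 = 7 bp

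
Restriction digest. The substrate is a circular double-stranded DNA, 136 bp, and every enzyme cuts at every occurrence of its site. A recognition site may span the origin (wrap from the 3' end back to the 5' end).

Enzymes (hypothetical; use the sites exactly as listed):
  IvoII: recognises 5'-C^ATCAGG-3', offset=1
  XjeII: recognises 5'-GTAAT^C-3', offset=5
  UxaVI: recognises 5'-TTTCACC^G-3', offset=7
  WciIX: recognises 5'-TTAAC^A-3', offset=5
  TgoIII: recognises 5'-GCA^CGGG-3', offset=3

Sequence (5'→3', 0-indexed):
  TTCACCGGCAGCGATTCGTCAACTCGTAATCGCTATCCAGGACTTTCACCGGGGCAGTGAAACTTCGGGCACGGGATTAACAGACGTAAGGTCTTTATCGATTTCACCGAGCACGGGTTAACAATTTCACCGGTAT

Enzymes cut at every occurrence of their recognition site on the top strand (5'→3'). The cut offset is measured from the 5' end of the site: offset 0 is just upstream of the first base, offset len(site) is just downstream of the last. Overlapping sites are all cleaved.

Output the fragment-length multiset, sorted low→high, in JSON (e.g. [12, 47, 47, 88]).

[5,9,9,10,11,20,21,24,27]

Site scan:
  IvoII (CATCAGG, off=1): no sites
  XjeII (GTAATC, off=5): starts [25] → cuts [30]
  UxaVI (TTTCACCG, off=7): starts [43, 101, 124, 135] → cuts [6, 50, 108, 131]
  WciIX (TTAACA, off=5): starts [76, 117] → cuts [81, 122]
  TgoIII (GCACGGG, off=3): starts [68, 110] → cuts [71, 113]

Pooled cuts: [6, 30, 50, 71, 81, 108, 113, 122, 131]

Fragment lengths:
  6→30: 24 bp
  30→50: 20 bp
  50→71: 21 bp
  71→81: 10 bp
  81→108: 27 bp
  108→113: 5 bp
  113→122: 9 bp
  122→131: 9 bp
  131→6 (wrap): 136-131+6 = 11 bp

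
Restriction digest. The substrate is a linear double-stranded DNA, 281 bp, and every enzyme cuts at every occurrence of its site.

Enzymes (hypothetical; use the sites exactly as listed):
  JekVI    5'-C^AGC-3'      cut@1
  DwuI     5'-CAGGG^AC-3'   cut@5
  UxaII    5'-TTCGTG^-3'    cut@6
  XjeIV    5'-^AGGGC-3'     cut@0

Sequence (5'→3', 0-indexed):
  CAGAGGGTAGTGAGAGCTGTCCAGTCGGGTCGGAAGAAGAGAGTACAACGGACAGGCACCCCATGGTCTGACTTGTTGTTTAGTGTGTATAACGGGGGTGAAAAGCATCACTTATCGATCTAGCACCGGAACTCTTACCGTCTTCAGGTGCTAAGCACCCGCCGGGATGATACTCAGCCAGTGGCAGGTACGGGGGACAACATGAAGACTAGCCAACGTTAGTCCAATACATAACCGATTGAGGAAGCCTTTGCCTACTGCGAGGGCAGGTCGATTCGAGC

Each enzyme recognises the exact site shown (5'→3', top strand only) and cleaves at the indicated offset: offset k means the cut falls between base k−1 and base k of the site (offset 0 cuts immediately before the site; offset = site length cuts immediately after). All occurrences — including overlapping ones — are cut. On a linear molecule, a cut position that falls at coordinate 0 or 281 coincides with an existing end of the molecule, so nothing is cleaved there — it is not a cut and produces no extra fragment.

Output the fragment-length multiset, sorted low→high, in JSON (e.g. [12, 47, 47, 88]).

Site scan:
  JekVI (CAGC, off=1): starts [174] → cuts [175]
  DwuI (CAGGGAC, off=5): no sites
  UxaII (TTCGTG, off=6): no sites
  XjeIV (AGGGC, off=0): starts [262] → cuts [262]

All cut coordinates (distinct, sorted): [175, 262]

Fragments:
  [0,175): 175 bp
  [175,262): 87 bp
  [262,281): 19 bp

[19,87,175]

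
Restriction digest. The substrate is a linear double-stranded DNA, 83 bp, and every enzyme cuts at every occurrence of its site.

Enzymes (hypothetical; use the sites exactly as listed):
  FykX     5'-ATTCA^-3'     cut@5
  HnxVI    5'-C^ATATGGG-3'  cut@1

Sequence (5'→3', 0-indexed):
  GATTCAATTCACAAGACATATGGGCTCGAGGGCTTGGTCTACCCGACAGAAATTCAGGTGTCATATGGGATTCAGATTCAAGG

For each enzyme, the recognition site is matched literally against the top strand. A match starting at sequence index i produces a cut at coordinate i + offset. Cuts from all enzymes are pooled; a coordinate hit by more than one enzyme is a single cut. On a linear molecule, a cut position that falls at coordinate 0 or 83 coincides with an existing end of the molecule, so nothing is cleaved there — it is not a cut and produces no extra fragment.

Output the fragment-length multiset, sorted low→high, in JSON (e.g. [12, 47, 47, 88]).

[3,5,6,6,6,6,12,39]

Scan for sites:
  FykX ATTCA/5: at [1, 6, 51, 69, 75] ⇒ [6, 11, 56, 74, 80]
  HnxVI CATATGGG/1: at [16, 61] ⇒ [17, 62]

All cut coordinates (distinct, sorted): [6, 11, 17, 56, 62, 74, 80]

Fragments:
  [0,6): 6 bp
  [6,11): 5 bp
  [11,17): 6 bp
  [17,56): 39 bp
  [56,62): 6 bp
  [62,74): 12 bp
  [74,80): 6 bp
  [80,83): 3 bp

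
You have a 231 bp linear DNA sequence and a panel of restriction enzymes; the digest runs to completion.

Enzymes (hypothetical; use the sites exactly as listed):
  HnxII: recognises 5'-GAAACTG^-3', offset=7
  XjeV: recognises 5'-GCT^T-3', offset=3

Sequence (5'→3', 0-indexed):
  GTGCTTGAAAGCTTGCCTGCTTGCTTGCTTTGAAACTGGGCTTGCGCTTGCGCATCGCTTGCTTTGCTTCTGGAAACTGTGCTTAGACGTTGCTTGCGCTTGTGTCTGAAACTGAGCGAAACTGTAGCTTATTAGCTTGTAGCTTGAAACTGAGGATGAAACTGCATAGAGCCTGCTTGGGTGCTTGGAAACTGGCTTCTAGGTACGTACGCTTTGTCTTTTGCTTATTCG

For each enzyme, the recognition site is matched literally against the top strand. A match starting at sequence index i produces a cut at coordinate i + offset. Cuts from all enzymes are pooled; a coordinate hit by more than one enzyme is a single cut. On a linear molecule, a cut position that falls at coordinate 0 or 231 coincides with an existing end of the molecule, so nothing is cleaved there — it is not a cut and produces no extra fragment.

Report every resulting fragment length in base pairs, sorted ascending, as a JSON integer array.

[3,4,4,4,4,4,5,5,5,6,6,6,7,8,8,8,8,8,9,9,10,11,11,11,12,12,13,14,16]

Site scan:
  HnxII (GAAACTG, off=7): starts [31, 72, 107, 117, 145, 157, 187] → cuts [38, 79, 114, 124, 152, 164, 194]
  XjeV (GCTT, off=3): starts [2, 10, 18, 22, 26, 39, 45, 56, 60, 65, 80, 91, 97, 126, 134, 141, 174, 182, 194, 210, 222] → cuts [5, 13, 21, 25, 29, 42, 48, 59, 63, 68, 83, 94, 100, 129, 137, 144, 177, 185, 197, 213, 225]

All cut coordinates (distinct, sorted): [5, 13, 21, 25, 29, 38, 42, 48, 59, 63, 68, 79, 83, 94, 100, 114, 124, 129, 137, 144, 152, 164, 177, 185, 194, 197, 213, 225]

Fragments:
  [0,5): 5 bp
  [5,13): 8 bp
  [13,21): 8 bp
  [21,25): 4 bp
  [25,29): 4 bp
  [29,38): 9 bp
  [38,42): 4 bp
  [42,48): 6 bp
  [48,59): 11 bp
  [59,63): 4 bp
  [63,68): 5 bp
  [68,79): 11 bp
  [79,83): 4 bp
  [83,94): 11 bp
  [94,100): 6 bp
  [100,114): 14 bp
  [114,124): 10 bp
  [124,129): 5 bp
  [129,137): 8 bp
  [137,144): 7 bp
  [144,152): 8 bp
  [152,164): 12 bp
  [164,177): 13 bp
  [177,185): 8 bp
  [185,194): 9 bp
  [194,197): 3 bp
  [197,213): 16 bp
  [213,225): 12 bp
  [225,231): 6 bp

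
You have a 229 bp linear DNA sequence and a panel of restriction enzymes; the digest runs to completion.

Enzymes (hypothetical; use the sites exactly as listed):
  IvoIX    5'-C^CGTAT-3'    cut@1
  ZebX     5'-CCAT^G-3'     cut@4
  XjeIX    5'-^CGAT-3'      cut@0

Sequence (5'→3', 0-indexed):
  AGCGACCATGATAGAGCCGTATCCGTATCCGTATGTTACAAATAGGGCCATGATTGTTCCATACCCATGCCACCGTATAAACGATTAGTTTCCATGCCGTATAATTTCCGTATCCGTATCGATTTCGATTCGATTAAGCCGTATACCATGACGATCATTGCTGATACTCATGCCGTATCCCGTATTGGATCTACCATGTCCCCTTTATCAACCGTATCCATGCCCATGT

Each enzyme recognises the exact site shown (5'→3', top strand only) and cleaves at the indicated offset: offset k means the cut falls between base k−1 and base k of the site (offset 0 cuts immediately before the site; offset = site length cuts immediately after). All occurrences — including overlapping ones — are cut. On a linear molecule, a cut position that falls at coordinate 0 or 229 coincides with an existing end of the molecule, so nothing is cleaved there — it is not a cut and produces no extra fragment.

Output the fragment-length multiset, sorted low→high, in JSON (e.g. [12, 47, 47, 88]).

Scan for sites:
  IvoIX (CCGTAT, off=1): starts [16, 22, 28, 72, 96, 107, 113, 138, 172, 179, 211] → cuts [17, 23, 29, 73, 97, 108, 114, 139, 173, 180, 212]
  ZebX (CCATG, off=4): starts [5, 47, 64, 91, 145, 193, 217, 223] → cuts [9, 51, 68, 95, 149, 197, 221, 227]
  XjeIX (CGAT, off=0): starts [81, 119, 125, 130, 151] → cuts [81, 119, 125, 130, 151]

All cut coordinates (distinct, sorted): [9, 17, 23, 29, 51, 68, 73, 81, 95, 97, 108, 114, 119, 125, 130, 139, 149, 151, 173, 180, 197, 212, 221, 227]

Fragments:
  [0,9): 9 bp
  [9,17): 8 bp
  [17,23): 6 bp
  [23,29): 6 bp
  [29,51): 22 bp
  [51,68): 17 bp
  [68,73): 5 bp
  [73,81): 8 bp
  [81,95): 14 bp
  [95,97): 2 bp
  [97,108): 11 bp
  [108,114): 6 bp
  [114,119): 5 bp
  [119,125): 6 bp
  [125,130): 5 bp
  [130,139): 9 bp
  [139,149): 10 bp
  [149,151): 2 bp
  [151,173): 22 bp
  [173,180): 7 bp
  [180,197): 17 bp
  [197,212): 15 bp
  [212,221): 9 bp
  [221,227): 6 bp
  [227,229): 2 bp

[2,2,2,5,5,5,6,6,6,6,6,7,8,8,9,9,9,10,11,14,15,17,17,22,22]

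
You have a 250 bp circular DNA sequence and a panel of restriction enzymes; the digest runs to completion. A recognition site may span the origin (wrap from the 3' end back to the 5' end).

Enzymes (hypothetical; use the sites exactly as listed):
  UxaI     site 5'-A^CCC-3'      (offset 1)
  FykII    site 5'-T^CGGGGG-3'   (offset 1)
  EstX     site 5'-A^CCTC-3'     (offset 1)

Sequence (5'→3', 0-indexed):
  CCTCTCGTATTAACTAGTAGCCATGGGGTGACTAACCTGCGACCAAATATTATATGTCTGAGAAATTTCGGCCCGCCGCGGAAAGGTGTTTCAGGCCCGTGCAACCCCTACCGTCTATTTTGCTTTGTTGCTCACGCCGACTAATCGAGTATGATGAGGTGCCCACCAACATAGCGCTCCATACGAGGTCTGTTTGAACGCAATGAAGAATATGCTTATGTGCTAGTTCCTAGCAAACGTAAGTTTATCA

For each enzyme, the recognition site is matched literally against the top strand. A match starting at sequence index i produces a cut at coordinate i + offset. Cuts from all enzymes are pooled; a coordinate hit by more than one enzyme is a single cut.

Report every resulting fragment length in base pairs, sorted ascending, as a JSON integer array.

[104,146]

Site scan:
  UxaI (ACCC, off=1): starts [103] → cuts [104]
  FykII (TCGGGGG, off=1): no sites
  EstX (ACCTC, off=1): starts [249] → cuts [0]

All cut coordinates (distinct, sorted): [0, 104]

Fragment lengths:
  0→104: 104 bp
  104→0 (wrap): 250-104+0 = 146 bp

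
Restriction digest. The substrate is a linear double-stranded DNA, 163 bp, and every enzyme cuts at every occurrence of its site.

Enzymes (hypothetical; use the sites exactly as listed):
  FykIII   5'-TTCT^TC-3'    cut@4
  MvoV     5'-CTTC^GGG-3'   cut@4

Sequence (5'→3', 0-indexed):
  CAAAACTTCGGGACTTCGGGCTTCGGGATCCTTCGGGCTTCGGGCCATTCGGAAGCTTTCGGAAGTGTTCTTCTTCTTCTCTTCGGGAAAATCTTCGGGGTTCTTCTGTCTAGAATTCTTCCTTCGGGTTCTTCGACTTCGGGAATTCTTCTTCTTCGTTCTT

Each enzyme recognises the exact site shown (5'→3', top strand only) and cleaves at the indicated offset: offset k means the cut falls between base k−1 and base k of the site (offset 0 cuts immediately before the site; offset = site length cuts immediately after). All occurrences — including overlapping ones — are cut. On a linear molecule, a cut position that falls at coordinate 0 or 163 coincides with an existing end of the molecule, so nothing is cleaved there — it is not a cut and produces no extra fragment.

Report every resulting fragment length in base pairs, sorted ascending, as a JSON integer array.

[3,3,3,3,6,7,7,7,7,8,8,8,8,9,9,10,12,15,30]

Site scan:
  FykIII (TTCTTC, off=4): starts [67, 70, 73, 100, 115, 128, 145, 148, 151] → cuts [71, 74, 77, 104, 119, 132, 149, 152, 155]
  MvoV (CTTCGGG, off=4): starts [5, 13, 20, 30, 37, 80, 92, 121, 136] → cuts [9, 17, 24, 34, 41, 84, 96, 125, 140]

All cut coordinates (distinct, sorted): [9, 17, 24, 34, 41, 71, 74, 77, 84, 96, 104, 119, 125, 132, 140, 149, 152, 155]

Fragment lengths:
  [0,9): 9 bp
  [9,17): 8 bp
  [17,24): 7 bp
  [24,34): 10 bp
  [34,41): 7 bp
  [41,71): 30 bp
  [71,74): 3 bp
  [74,77): 3 bp
  [77,84): 7 bp
  [84,96): 12 bp
  [96,104): 8 bp
  [104,119): 15 bp
  [119,125): 6 bp
  [125,132): 7 bp
  [132,140): 8 bp
  [140,149): 9 bp
  [149,152): 3 bp
  [152,155): 3 bp
  [155,163): 8 bp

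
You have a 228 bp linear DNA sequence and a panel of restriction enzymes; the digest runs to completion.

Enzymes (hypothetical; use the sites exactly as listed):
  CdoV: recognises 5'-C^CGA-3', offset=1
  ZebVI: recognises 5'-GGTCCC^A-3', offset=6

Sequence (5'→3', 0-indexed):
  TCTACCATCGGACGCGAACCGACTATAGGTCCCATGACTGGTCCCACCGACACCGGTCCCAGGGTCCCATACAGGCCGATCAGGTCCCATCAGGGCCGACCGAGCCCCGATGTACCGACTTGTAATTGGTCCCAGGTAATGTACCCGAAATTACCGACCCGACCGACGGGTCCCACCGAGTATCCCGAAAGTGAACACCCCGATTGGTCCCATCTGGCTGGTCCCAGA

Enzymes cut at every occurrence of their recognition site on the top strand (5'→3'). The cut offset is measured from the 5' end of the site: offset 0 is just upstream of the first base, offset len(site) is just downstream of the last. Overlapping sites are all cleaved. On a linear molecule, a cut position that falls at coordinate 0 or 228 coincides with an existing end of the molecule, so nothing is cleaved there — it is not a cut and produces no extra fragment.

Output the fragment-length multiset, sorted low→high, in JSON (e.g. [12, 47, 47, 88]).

[2,2,3,4,4,5,7,8,8,8,8,9,9,11,11,12,12,12,13,14,14,15,18,19]

Per-enzyme occurrences:
  CdoV CCGA/1: at [18, 46, 75, 95, 99, 106, 114, 144, 153, 158, 162, 175, 184, 199] ⇒ [19, 47, 76, 96, 100, 107, 115, 145, 154, 159, 163, 176, 185, 200]
  ZebVI GGTCCCA/6: at [27, 39, 54, 62, 82, 127, 168, 205, 219] ⇒ [33, 45, 60, 68, 88, 133, 174, 211, 225]

Pooled cuts: [19, 33, 45, 47, 60, 68, 76, 88, 96, 100, 107, 115, 133, 145, 154, 159, 163, 174, 176, 185, 200, 211, 225]

Fragment lengths:
  [0,19): 19 bp
  [19,33): 14 bp
  [33,45): 12 bp
  [45,47): 2 bp
  [47,60): 13 bp
  [60,68): 8 bp
  [68,76): 8 bp
  [76,88): 12 bp
  [88,96): 8 bp
  [96,100): 4 bp
  [100,107): 7 bp
  [107,115): 8 bp
  [115,133): 18 bp
  [133,145): 12 bp
  [145,154): 9 bp
  [154,159): 5 bp
  [159,163): 4 bp
  [163,174): 11 bp
  [174,176): 2 bp
  [176,185): 9 bp
  [185,200): 15 bp
  [200,211): 11 bp
  [211,225): 14 bp
  [225,228): 3 bp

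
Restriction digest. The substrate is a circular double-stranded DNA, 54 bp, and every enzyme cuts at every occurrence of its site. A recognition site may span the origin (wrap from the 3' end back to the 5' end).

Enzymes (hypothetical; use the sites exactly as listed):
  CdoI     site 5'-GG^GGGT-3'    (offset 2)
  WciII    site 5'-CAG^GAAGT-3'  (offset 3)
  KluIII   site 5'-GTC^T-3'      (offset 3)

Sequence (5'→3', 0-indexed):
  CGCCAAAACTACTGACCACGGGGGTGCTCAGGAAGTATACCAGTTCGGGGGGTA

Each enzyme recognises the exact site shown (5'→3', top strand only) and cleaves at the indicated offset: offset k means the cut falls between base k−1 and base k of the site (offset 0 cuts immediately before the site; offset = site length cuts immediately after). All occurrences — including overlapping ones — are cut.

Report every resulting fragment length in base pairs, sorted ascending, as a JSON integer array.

Scan for sites:
  CdoI GGGGGT/2: at [19, 47] ⇒ [21, 49]
  WciII CAGGAAGT/3: at [28] ⇒ [31]
  KluIII (GTCT, off=3): no sites

All cut coordinates (distinct, sorted): [21, 31, 49]

Fragment lengths:
  21→31: 10 bp
  31→49: 18 bp
  49→21 (wrap): 54-49+21 = 26 bp

[10,18,26]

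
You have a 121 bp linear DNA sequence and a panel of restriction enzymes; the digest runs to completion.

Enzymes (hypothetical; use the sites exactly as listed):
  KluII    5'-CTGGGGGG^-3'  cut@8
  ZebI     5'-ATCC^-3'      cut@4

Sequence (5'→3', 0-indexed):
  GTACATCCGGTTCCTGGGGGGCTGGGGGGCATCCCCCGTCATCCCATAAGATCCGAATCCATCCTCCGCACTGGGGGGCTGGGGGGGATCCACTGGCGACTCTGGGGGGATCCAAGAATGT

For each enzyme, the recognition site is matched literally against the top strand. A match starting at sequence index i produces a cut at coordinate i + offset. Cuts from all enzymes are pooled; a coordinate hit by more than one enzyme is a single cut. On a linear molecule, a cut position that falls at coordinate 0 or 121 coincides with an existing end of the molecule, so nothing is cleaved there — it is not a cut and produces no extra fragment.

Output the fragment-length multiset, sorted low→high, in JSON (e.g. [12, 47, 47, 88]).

[4,4,5,5,6,8,8,8,8,10,10,13,14,18]

Per-enzyme occurrences:
  KluII CTGGGGGG/8: at [13, 21, 70, 78, 101] ⇒ [21, 29, 78, 86, 109]
  ZebI ATCC/4: at [4, 30, 40, 50, 56, 60, 87, 109] ⇒ [8, 34, 44, 54, 60, 64, 91, 113]

All cut coordinates (distinct, sorted): [8, 21, 29, 34, 44, 54, 60, 64, 78, 86, 91, 109, 113]

Fragments:
  [0,8): 8 bp
  [8,21): 13 bp
  [21,29): 8 bp
  [29,34): 5 bp
  [34,44): 10 bp
  [44,54): 10 bp
  [54,60): 6 bp
  [60,64): 4 bp
  [64,78): 14 bp
  [78,86): 8 bp
  [86,91): 5 bp
  [91,109): 18 bp
  [109,113): 4 bp
  [113,121): 8 bp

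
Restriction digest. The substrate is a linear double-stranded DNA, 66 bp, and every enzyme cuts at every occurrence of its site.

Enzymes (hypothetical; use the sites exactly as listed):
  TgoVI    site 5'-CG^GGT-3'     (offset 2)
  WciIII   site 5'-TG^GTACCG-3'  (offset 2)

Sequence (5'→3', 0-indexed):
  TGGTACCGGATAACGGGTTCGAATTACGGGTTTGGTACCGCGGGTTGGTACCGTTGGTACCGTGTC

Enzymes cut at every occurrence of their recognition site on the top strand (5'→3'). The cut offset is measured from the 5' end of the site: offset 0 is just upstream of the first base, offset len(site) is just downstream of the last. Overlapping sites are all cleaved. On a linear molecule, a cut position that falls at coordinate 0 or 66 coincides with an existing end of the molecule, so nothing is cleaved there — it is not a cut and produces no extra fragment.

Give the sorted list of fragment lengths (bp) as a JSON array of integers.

Site scan:
  TgoVI (CGGGT, off=2): starts [13, 26, 40] → cuts [15, 28, 42]
  WciIII (TGGTACCG, off=2): starts [0, 32, 45, 54] → cuts [2, 34, 47, 56]

Pooled cuts: [2, 15, 28, 34, 42, 47, 56]

Fragment lengths:
  [0,2): 2 bp
  [2,15): 13 bp
  [15,28): 13 bp
  [28,34): 6 bp
  [34,42): 8 bp
  [42,47): 5 bp
  [47,56): 9 bp
  [56,66): 10 bp

[2,5,6,8,9,10,13,13]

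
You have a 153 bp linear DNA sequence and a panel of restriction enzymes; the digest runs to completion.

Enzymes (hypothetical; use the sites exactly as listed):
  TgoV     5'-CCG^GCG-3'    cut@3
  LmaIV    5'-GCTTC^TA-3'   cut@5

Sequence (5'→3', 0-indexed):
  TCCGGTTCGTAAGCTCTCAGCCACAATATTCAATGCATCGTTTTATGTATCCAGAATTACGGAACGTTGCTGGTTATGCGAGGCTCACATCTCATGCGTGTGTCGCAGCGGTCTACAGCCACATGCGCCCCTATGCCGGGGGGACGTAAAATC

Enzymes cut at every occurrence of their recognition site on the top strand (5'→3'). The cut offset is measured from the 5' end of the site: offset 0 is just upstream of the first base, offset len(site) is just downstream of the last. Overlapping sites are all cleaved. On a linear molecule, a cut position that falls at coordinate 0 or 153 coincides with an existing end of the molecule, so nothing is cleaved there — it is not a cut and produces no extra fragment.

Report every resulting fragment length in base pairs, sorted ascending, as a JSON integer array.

[153]

Per-enzyme occurrences:
  TgoV (CCGGCG, off=3): no sites
  LmaIV (GCTTCTA, off=5): no sites

Pooled cuts: ∅

Fragments:
  no cuts → one linear fragment of 153 bp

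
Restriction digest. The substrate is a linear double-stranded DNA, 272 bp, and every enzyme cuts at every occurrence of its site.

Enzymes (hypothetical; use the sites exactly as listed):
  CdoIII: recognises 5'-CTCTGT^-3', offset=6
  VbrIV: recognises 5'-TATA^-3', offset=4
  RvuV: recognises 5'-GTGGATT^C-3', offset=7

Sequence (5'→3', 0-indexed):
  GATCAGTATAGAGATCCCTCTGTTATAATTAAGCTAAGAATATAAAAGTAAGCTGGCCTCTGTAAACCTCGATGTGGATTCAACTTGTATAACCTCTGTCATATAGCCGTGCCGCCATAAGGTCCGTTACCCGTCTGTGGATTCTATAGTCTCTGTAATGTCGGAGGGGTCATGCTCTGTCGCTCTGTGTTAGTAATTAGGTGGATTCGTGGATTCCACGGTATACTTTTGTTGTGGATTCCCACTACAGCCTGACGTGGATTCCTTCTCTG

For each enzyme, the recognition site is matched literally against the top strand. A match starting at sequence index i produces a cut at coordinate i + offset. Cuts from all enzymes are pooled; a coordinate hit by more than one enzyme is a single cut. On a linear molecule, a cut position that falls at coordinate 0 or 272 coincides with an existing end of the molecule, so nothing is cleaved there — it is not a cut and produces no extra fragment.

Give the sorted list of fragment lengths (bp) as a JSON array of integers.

Per-enzyme occurrences:
  CdoIII (CTCTGT, off=6): starts [17, 57, 93, 150, 174, 182] → cuts [23, 63, 99, 156, 180, 188]
  VbrIV (TATA, off=4): starts [6, 23, 40, 87, 101, 144, 221] → cuts [10, 27, 44, 91, 105, 148, 225]
  RvuV (GTGGATTC, off=7): starts [73, 136, 200, 208, 233, 256] → cuts [80, 143, 207, 215, 240, 263]

All cut coordinates (distinct, sorted): [10, 23, 27, 44, 63, 80, 91, 99, 105, 143, 148, 156, 180, 188, 207, 215, 225, 240, 263]

Fragments:
  [0,10): 10 bp
  [10,23): 13 bp
  [23,27): 4 bp
  [27,44): 17 bp
  [44,63): 19 bp
  [63,80): 17 bp
  [80,91): 11 bp
  [91,99): 8 bp
  [99,105): 6 bp
  [105,143): 38 bp
  [143,148): 5 bp
  [148,156): 8 bp
  [156,180): 24 bp
  [180,188): 8 bp
  [188,207): 19 bp
  [207,215): 8 bp
  [215,225): 10 bp
  [225,240): 15 bp
  [240,263): 23 bp
  [263,272): 9 bp

[4,5,6,8,8,8,8,9,10,10,11,13,15,17,17,19,19,23,24,38]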